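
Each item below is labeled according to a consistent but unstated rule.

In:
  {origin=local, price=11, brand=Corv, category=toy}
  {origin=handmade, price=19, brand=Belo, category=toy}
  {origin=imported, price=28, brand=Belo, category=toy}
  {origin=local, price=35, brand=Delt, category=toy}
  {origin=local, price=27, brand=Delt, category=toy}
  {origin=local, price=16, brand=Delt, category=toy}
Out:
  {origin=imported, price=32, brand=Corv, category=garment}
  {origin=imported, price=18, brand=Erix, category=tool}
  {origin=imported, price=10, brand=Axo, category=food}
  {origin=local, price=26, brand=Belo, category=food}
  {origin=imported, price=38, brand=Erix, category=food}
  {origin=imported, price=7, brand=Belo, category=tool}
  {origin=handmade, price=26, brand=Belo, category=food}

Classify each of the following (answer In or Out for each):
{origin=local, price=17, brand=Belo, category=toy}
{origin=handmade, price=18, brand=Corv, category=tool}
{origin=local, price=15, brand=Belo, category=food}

In, Out, Out

Comparing the two groups points to one rule — category is toy.
In: {origin=local, price=17, brand=Belo, category=toy}, since category is toy.
Out: {origin=handmade, price=18, brand=Corv, category=tool}, since category is tool.
Out: {origin=local, price=15, brand=Belo, category=food}, since category is food.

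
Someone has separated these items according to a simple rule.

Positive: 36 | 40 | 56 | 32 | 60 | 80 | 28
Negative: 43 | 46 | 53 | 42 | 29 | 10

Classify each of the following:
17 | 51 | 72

Looking at the examples, the only property every 'Positive' case has and every 'Negative' case lacks is: multiple of 4.
17 → 17 = 4·4 + 1 → Negative. 51 → 51 = 4·12 + 3 → Negative. 72 → 72 = 4·18 → Positive.

Negative, Negative, Positive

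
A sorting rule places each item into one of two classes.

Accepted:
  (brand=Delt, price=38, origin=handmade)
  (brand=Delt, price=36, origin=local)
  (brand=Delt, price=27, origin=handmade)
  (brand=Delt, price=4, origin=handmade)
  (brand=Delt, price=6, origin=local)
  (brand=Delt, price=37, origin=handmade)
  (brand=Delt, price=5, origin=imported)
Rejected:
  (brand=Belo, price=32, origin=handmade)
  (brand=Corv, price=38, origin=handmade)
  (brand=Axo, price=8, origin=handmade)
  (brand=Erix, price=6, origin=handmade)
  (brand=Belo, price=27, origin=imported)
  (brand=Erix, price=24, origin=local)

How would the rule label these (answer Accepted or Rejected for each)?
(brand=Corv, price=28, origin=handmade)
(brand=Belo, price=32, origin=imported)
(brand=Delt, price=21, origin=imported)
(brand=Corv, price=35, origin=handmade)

Rejected, Rejected, Accepted, Rejected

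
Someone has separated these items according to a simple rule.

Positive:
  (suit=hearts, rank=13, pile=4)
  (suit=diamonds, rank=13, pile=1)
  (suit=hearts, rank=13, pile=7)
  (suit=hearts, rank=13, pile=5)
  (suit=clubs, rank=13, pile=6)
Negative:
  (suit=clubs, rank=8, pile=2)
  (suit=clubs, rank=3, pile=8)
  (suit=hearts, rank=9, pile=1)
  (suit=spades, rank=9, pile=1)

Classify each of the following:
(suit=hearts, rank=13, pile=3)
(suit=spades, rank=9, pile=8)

All 'Positive' examples share one property — rank = 13 — and every 'Negative' example lacks it.
(suit=hearts, rank=13, pile=3): rank = 13, fits → Positive.
(suit=spades, rank=9, pile=8): rank = 9, fails this test → Negative.

Positive, Negative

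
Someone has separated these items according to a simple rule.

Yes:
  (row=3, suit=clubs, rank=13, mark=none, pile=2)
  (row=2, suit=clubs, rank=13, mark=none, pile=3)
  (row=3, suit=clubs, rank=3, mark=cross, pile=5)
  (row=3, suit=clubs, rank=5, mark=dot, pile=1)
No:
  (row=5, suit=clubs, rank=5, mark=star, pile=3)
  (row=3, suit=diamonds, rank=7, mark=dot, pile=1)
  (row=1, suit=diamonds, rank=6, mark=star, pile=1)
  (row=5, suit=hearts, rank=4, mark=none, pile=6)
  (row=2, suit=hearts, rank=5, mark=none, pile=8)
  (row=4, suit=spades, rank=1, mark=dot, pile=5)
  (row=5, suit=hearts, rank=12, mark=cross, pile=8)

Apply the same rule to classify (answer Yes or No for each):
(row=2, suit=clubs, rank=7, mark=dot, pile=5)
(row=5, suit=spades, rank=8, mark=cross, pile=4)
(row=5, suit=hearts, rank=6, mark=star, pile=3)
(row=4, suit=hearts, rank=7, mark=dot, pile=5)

Yes, No, No, No

The rule appears to be: suit is clubs AND row ≤ 3.
Yes: (row=2, suit=clubs, rank=7, mark=dot, pile=5), since suit is clubs, row = 2.
No: (row=5, suit=spades, rank=8, mark=cross, pile=4), since suit is spades, row = 5.
No: (row=5, suit=hearts, rank=6, mark=star, pile=3), since suit is hearts, row = 5.
No: (row=4, suit=hearts, rank=7, mark=dot, pile=5), since suit is hearts, row = 4.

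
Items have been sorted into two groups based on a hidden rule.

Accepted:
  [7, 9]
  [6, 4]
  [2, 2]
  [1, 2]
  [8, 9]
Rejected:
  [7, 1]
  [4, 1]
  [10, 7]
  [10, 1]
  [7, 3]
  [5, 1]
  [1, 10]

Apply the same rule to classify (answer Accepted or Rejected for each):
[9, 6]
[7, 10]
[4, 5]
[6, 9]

Rejected, Rejected, Accepted, Rejected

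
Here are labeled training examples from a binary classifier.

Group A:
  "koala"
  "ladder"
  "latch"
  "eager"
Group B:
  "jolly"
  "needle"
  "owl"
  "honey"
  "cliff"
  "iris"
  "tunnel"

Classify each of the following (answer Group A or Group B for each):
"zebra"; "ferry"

Group A, Group B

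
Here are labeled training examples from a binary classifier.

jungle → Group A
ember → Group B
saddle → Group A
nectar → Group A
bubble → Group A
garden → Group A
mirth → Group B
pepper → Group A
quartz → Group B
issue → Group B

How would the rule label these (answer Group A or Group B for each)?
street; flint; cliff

Group A, Group B, Group B

A rule that fits every label: even length AND contains 'e' — true of each 'Group A' example, false of each 'Group B' one.
street → length 6, has 'e' → Group A. flint → length 5, no 'e' → Group B. cliff → length 5, no 'e' → Group B.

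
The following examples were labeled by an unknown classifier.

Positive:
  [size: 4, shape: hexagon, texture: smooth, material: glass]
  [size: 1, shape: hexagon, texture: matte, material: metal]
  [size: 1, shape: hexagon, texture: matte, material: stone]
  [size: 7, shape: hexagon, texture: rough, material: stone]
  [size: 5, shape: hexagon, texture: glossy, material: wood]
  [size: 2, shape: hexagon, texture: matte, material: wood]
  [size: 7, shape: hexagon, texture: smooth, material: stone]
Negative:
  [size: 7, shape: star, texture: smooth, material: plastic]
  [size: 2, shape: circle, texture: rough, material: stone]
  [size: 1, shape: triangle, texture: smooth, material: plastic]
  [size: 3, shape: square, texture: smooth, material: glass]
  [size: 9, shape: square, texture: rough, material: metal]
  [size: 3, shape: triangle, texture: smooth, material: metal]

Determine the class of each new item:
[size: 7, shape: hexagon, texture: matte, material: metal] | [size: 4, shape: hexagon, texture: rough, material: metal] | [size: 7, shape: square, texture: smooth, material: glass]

Positive, Positive, Negative

Comparing the two groups points to one rule — shape is hexagon.
[size: 7, shape: hexagon, texture: matte, material: metal]: shape is hexagon, passes → Positive. [size: 4, shape: hexagon, texture: rough, material: metal]: shape is hexagon, passes → Positive. [size: 7, shape: square, texture: smooth, material: glass]: shape is square, fails this test → Negative.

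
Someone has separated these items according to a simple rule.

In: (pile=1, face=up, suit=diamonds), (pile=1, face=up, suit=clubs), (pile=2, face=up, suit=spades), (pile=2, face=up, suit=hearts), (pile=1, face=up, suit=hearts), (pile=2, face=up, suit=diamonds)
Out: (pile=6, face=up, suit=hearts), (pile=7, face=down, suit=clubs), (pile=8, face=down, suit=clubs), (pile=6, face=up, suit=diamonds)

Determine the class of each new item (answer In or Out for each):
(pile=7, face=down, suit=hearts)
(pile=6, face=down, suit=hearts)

Rule: pile ≤ 2. This holds for each 'In' example and fails for each 'Out' one.
(pile=7, face=down, suit=hearts) — pile = 7, hence Out.
(pile=6, face=down, suit=hearts) — pile = 6, hence Out.

Out, Out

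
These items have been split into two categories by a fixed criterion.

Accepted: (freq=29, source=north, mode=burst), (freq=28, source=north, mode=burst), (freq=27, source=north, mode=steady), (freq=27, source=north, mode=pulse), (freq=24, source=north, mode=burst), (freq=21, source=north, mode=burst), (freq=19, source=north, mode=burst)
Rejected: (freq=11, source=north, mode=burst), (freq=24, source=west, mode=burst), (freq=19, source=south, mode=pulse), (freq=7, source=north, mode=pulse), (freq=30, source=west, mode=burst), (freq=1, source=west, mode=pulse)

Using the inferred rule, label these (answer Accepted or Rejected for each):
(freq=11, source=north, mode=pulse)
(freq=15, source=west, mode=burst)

The distinguishing property — source is north AND freq ≥ 19 — holds for all the 'Accepted' cases and none of the 'Rejected' cases.
(freq=11, source=north, mode=pulse): Rejected (source is north, freq = 11).
(freq=15, source=west, mode=burst): Rejected (source is west, freq = 15).

Rejected, Rejected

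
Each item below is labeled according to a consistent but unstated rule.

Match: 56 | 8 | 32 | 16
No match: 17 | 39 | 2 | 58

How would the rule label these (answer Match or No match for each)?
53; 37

All 'Match' examples share one property — multiple of 4 — and every 'No match' example lacks it.

No match, No match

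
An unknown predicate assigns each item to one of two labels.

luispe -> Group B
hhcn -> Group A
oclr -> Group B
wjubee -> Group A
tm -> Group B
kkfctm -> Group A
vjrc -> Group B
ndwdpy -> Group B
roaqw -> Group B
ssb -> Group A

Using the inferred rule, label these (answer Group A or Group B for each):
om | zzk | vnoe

Group B, Group A, Group B

Comparing the two groups points to one rule — has a double letter.
Group B: om, since no doubled letter.
Group A: zzk, since 'zz' doubled.
Group B: vnoe, since no doubled letter.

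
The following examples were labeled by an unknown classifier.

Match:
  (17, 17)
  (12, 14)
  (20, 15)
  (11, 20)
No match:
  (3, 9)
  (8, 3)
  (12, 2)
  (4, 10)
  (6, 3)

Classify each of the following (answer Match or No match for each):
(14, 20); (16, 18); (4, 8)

Match, Match, No match

One predicate separates the groups cleanly: sum ≥ 26.
(14, 20) → 14+20 = 34 → Match. (16, 18) → 16+18 = 34 → Match. (4, 8) → 4+8 = 12 → No match.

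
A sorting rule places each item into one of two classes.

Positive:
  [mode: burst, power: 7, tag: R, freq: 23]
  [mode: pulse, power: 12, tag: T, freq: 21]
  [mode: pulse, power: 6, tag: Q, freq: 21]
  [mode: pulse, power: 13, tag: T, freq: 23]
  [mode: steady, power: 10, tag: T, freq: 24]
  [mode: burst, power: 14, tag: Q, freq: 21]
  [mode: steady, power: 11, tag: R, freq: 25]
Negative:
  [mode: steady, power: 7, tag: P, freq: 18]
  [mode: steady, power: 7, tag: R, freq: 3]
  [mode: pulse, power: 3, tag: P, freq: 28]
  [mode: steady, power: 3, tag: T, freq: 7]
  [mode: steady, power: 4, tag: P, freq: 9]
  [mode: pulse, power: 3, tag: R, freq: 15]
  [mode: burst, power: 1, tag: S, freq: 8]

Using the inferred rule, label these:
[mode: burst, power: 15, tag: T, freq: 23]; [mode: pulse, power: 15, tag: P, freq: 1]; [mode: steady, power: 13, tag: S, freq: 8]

'Positive' ⟺ freq ≥ 21 AND freq ≤ 25.

Positive, Negative, Negative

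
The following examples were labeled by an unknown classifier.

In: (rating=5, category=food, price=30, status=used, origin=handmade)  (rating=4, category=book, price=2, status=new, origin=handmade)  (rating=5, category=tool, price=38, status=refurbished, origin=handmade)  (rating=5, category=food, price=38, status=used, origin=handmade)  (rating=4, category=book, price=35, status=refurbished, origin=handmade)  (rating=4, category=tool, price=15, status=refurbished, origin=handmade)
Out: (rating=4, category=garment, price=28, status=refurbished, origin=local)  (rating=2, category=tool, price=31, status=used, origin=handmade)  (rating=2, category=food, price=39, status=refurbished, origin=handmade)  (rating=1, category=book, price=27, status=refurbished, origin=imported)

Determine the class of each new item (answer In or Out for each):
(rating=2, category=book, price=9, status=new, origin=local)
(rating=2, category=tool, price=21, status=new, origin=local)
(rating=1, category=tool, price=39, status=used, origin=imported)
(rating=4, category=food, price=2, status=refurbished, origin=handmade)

The rule appears to be: origin is handmade AND rating ≥ 4.
(rating=2, category=book, price=9, status=new, origin=local) — origin is local, rating = 2, hence Out. (rating=2, category=tool, price=21, status=new, origin=local) — origin is local, rating = 2, hence Out. (rating=1, category=tool, price=39, status=used, origin=imported) — origin is imported, rating = 1, hence Out. (rating=4, category=food, price=2, status=refurbished, origin=handmade) — origin is handmade, rating = 4, hence In.

Out, Out, Out, In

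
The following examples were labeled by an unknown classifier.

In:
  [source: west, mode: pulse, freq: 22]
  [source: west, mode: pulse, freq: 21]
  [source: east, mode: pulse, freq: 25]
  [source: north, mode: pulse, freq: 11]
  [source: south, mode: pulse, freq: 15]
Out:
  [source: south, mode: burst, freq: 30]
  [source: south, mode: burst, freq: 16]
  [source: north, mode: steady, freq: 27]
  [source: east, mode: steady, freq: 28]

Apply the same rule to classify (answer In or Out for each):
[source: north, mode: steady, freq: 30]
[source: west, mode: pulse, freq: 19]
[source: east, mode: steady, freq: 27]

Out, In, Out

'In' ⟺ mode is pulse.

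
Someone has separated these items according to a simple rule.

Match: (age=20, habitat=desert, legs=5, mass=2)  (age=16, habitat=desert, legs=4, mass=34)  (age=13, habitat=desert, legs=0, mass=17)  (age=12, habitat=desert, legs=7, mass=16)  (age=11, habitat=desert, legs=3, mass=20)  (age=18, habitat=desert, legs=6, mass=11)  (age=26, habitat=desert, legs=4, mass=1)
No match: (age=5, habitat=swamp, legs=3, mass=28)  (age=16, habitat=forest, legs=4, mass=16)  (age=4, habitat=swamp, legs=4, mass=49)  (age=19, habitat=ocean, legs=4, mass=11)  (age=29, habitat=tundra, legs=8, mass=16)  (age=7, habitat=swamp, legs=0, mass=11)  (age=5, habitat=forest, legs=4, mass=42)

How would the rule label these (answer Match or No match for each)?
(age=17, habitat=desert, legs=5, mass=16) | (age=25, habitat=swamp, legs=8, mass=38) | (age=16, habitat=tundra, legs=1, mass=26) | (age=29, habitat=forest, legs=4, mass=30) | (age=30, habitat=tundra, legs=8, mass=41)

Match, No match, No match, No match, No match

The rule appears to be: habitat is desert.
(age=17, habitat=desert, legs=5, mass=16): Match (habitat is desert). (age=25, habitat=swamp, legs=8, mass=38): No match (habitat is swamp). (age=16, habitat=tundra, legs=1, mass=26): No match (habitat is tundra). (age=29, habitat=forest, legs=4, mass=30): No match (habitat is forest). (age=30, habitat=tundra, legs=8, mass=41): No match (habitat is tundra).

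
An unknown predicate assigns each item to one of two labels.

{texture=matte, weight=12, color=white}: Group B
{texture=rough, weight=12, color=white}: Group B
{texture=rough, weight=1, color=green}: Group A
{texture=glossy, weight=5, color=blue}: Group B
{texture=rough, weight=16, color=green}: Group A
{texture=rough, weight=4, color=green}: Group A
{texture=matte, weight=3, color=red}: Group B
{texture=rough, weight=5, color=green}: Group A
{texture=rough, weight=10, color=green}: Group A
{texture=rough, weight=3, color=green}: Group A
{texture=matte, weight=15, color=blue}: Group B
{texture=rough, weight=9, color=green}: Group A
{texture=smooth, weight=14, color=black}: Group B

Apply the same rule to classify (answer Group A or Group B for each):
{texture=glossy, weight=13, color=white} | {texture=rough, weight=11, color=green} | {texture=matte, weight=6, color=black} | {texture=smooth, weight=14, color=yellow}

Group B, Group A, Group B, Group B

One predicate separates the groups cleanly: color is green.
{texture=glossy, weight=13, color=white} → color is white → Group B.
{texture=rough, weight=11, color=green} → color is green → Group A.
{texture=matte, weight=6, color=black} → color is black → Group B.
{texture=smooth, weight=14, color=yellow} → color is yellow → Group B.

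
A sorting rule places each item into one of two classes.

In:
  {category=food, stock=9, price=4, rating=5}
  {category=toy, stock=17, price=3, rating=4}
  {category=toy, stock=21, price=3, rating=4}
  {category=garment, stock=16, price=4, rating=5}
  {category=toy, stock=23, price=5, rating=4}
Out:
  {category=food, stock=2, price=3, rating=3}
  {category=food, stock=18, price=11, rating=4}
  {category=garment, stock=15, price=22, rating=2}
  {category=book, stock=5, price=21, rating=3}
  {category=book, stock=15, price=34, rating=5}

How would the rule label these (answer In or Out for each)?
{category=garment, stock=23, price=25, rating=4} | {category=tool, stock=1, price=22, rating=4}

Out, Out

The classifier is using: stock ≥ 5 AND price ≤ 5.
Out: {category=garment, stock=23, price=25, rating=4}, since stock = 23, price = 25. Out: {category=tool, stock=1, price=22, rating=4}, since stock = 1, price = 22.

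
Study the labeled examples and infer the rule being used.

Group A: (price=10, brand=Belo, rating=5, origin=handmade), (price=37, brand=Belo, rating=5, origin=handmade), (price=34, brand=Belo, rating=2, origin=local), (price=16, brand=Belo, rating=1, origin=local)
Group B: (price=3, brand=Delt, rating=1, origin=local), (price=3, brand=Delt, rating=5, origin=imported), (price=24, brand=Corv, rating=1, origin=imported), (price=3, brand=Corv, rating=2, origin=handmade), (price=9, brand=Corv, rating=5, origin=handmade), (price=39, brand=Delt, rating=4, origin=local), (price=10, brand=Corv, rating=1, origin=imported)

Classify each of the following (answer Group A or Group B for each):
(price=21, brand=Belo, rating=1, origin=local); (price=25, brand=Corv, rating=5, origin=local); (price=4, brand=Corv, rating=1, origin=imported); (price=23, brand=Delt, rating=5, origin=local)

Group A, Group B, Group B, Group B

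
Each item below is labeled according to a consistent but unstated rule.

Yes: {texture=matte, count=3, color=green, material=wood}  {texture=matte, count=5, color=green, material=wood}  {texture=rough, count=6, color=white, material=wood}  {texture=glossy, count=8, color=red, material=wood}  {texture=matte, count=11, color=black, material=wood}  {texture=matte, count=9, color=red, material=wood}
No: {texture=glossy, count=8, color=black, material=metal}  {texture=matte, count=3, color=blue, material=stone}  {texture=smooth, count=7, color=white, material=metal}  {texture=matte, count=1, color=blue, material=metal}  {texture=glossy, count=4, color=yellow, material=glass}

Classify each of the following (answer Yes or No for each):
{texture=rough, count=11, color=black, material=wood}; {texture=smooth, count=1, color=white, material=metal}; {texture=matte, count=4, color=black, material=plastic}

A rule that fits every label: material is wood — true of each 'Yes' example, false of each 'No' one.
{texture=rough, count=11, color=black, material=wood}: material is wood — checks out, so Yes. {texture=smooth, count=1, color=white, material=metal}: material is metal — lacks this property, so No. {texture=matte, count=4, color=black, material=plastic}: material is plastic — lacks this property, so No.

Yes, No, No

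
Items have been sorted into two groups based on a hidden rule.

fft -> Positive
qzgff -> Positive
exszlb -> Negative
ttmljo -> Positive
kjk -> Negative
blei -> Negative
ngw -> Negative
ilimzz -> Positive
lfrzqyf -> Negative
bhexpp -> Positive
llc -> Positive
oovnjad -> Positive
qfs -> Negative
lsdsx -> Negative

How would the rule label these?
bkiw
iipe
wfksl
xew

Negative, Positive, Negative, Negative

The rule appears to be: has a double letter.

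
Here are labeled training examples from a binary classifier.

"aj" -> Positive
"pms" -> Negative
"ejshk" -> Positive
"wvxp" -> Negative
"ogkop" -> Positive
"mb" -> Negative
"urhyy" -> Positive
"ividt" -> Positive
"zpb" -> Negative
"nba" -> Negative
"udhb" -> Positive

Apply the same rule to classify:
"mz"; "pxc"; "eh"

Negative, Negative, Positive

Comparing the two groups points to one rule — starts with a vowel.
"mz": starts with 'm', fails the rule → Negative. "pxc": starts with 'p', fails the rule → Negative. "eh": starts with 'e', meets the rule → Positive.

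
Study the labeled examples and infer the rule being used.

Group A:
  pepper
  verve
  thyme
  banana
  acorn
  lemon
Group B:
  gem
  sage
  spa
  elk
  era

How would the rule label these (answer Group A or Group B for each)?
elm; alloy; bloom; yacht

The pattern is that an item is 'Group A' exactly when: length ≥ 5.
elm — length 3, hence Group B. alloy — length 5, hence Group A. bloom — length 5, hence Group A. yacht — length 5, hence Group A.

Group B, Group A, Group A, Group A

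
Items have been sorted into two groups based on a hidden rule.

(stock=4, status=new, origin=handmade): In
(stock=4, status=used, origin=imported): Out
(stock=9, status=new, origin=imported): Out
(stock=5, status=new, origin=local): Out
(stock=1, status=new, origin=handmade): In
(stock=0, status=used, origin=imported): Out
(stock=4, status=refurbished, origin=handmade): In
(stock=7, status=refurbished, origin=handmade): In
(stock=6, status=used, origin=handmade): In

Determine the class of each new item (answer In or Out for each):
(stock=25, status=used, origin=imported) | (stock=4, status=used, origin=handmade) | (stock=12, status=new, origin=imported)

One predicate separates the groups cleanly: origin is handmade.

Out, In, Out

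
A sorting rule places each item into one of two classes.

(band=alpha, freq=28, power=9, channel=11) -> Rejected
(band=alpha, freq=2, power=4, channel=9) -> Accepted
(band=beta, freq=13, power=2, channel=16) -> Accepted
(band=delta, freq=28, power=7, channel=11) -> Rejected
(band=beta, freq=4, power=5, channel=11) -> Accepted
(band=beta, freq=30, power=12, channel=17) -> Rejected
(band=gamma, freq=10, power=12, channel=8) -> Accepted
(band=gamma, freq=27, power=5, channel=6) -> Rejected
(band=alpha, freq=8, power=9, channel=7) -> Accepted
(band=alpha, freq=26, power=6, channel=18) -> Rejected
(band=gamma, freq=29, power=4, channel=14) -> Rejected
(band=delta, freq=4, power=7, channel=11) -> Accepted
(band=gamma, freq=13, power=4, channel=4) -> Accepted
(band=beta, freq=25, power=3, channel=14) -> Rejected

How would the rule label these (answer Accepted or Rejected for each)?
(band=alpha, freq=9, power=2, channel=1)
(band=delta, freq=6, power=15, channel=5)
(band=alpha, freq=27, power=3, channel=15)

All 'Accepted' examples share one property — freq ≤ 13 — and every 'Rejected' example lacks it.
(band=alpha, freq=9, power=2, channel=1): freq = 9 — matches, so Accepted.
(band=delta, freq=6, power=15, channel=5): freq = 6 — matches, so Accepted.
(band=alpha, freq=27, power=3, channel=15): freq = 27 — fails this test, so Rejected.

Accepted, Accepted, Rejected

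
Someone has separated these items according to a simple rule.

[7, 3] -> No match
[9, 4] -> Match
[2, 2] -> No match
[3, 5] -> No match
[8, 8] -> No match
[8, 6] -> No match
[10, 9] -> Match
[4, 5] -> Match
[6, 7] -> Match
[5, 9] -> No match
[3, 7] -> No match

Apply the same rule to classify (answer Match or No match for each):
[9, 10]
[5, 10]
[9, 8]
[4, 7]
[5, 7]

The rule appears to be: sum is odd.
[9, 10]: 9+10 = 19, checks out → Match. [5, 10]: 5+10 = 15, checks out → Match. [9, 8]: 9+8 = 17, checks out → Match. [4, 7]: 4+7 = 11, checks out → Match. [5, 7]: 5+7 = 12, doesn't match → No match.

Match, Match, Match, Match, No match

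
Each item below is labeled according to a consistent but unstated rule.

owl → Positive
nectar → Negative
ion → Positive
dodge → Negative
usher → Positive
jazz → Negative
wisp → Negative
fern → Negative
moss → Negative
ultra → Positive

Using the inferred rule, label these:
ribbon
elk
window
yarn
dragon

Negative, Positive, Negative, Negative, Negative

All 'Positive' examples share one property — starts with a vowel — and every 'Negative' example lacks it.
ribbon: starts with 'r', does not satisfy this → Negative. elk: starts with 'e', fits → Positive. window: starts with 'w', does not satisfy this → Negative. yarn: starts with 'y', does not satisfy this → Negative. dragon: starts with 'd', does not satisfy this → Negative.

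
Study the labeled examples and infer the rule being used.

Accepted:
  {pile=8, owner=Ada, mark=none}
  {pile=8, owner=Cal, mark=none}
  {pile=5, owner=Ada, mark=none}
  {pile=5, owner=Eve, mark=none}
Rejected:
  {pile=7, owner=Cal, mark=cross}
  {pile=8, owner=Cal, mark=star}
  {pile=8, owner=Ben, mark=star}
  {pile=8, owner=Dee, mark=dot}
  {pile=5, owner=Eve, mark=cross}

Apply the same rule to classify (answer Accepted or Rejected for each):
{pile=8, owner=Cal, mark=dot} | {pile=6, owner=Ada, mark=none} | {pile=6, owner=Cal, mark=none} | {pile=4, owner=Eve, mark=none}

Checking candidate rules against both groups, what survives is: mark is none.
{pile=8, owner=Cal, mark=dot}: mark is dot, fails this test → Rejected.
{pile=6, owner=Ada, mark=none}: mark is none, has this property → Accepted.
{pile=6, owner=Cal, mark=none}: mark is none, has this property → Accepted.
{pile=4, owner=Eve, mark=none}: mark is none, has this property → Accepted.

Rejected, Accepted, Accepted, Accepted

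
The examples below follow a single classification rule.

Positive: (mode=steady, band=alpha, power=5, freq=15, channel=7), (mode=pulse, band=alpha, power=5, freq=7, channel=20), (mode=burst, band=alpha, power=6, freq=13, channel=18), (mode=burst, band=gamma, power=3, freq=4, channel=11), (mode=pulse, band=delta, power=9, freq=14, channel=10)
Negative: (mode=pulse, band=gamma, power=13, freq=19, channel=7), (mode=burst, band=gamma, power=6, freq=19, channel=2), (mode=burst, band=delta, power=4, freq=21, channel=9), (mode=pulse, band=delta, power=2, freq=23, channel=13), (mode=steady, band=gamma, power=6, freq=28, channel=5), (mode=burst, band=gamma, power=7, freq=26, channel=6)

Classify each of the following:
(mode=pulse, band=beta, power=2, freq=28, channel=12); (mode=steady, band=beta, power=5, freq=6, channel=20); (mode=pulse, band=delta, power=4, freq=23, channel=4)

Negative, Positive, Negative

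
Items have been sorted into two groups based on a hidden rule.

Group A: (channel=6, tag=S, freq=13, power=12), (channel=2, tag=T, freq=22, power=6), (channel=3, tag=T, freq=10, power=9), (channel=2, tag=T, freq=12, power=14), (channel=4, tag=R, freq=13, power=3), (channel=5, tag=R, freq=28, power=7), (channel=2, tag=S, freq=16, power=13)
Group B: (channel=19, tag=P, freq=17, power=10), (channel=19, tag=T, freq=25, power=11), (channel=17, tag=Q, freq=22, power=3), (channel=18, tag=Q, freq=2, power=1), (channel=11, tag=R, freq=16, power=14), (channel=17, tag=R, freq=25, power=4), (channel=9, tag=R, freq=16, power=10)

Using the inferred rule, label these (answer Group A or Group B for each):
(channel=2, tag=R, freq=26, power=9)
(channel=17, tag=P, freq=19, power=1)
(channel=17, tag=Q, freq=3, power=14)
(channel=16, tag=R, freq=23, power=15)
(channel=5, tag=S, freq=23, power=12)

Group A, Group B, Group B, Group B, Group A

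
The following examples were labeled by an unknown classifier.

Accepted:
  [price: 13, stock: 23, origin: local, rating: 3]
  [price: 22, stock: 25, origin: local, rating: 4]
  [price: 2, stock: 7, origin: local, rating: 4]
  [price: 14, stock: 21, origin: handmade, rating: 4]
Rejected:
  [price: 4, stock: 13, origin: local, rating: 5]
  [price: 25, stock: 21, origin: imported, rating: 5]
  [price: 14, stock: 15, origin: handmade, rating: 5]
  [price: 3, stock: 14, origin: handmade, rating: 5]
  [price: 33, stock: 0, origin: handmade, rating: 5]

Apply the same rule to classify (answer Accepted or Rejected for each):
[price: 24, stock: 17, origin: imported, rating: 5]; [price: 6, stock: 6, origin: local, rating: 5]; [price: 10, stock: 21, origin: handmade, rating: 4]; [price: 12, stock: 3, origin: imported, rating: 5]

Rejected, Rejected, Accepted, Rejected

The simplest hypothesis consistent with all the labels is: rating ≤ 4.
[price: 24, stock: 17, origin: imported, rating: 5]: rating = 5, does not pass → Rejected.
[price: 6, stock: 6, origin: local, rating: 5]: rating = 5, does not pass → Rejected.
[price: 10, stock: 21, origin: handmade, rating: 4]: rating = 4, meets the rule → Accepted.
[price: 12, stock: 3, origin: imported, rating: 5]: rating = 5, does not pass → Rejected.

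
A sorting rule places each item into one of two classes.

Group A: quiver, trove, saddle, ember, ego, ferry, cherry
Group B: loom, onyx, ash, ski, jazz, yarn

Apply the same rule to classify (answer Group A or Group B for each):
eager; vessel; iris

Checking candidate rules against both groups, what survives is: contains 'e'.

Group A, Group A, Group B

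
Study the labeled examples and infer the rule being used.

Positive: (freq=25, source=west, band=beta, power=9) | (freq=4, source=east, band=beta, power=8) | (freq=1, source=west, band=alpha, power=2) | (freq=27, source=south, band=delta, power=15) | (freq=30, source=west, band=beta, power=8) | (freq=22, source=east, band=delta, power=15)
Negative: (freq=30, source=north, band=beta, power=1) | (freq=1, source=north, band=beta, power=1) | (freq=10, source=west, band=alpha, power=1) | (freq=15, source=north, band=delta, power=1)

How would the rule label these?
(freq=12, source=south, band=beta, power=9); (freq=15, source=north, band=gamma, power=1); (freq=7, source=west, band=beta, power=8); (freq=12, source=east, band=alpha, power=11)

Positive, Negative, Positive, Positive

The simplest hypothesis consistent with all the labels is: power ≥ 2.
(freq=12, source=south, band=beta, power=9): Positive (power = 9). (freq=15, source=north, band=gamma, power=1): Negative (power = 1). (freq=7, source=west, band=beta, power=8): Positive (power = 8). (freq=12, source=east, band=alpha, power=11): Positive (power = 11).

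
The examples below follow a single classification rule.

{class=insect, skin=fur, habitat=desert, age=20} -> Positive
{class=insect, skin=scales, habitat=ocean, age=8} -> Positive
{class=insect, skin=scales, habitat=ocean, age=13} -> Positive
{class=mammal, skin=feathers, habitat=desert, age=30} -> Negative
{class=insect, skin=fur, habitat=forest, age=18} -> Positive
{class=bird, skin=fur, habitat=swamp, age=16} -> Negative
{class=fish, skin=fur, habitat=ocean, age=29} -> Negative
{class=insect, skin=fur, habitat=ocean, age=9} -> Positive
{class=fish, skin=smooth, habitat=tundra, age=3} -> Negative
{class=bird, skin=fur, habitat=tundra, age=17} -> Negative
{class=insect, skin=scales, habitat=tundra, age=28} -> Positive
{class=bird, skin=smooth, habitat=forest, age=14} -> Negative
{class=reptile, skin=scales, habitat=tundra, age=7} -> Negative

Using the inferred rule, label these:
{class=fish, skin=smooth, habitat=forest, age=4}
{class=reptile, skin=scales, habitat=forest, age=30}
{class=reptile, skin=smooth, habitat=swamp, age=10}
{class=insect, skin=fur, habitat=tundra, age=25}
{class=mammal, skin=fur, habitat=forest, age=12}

Looking at the examples, the only property every 'Positive' case has and every 'Negative' case lacks is: class is insect.
{class=fish, skin=smooth, habitat=forest, age=4}: class is fish — fails this test, so Negative. {class=reptile, skin=scales, habitat=forest, age=30}: class is reptile — fails this test, so Negative. {class=reptile, skin=smooth, habitat=swamp, age=10}: class is reptile — fails this test, so Negative. {class=insect, skin=fur, habitat=tundra, age=25}: class is insect — checks out, so Positive. {class=mammal, skin=fur, habitat=forest, age=12}: class is mammal — fails this test, so Negative.

Negative, Negative, Negative, Positive, Negative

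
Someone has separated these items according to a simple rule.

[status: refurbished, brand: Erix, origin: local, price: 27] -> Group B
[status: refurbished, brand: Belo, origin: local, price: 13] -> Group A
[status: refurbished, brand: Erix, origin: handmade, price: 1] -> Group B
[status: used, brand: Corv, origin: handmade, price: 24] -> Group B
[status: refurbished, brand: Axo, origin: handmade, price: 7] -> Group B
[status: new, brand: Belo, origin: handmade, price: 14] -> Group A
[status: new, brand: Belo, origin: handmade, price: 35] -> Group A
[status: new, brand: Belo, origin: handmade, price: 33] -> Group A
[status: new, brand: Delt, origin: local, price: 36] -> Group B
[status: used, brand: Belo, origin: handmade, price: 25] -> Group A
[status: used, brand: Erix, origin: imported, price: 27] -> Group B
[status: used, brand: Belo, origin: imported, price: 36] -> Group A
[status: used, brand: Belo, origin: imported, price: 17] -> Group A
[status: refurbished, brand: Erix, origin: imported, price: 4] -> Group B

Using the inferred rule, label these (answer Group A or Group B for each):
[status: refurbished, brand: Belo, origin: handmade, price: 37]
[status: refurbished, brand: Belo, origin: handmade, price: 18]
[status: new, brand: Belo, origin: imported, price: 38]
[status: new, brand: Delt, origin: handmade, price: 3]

All 'Group A' examples share one property — brand is Belo — and every 'Group B' example lacks it.
Group A: [status: refurbished, brand: Belo, origin: handmade, price: 37], since brand is Belo. Group A: [status: refurbished, brand: Belo, origin: handmade, price: 18], since brand is Belo. Group A: [status: new, brand: Belo, origin: imported, price: 38], since brand is Belo. Group B: [status: new, brand: Delt, origin: handmade, price: 3], since brand is Delt.

Group A, Group A, Group A, Group B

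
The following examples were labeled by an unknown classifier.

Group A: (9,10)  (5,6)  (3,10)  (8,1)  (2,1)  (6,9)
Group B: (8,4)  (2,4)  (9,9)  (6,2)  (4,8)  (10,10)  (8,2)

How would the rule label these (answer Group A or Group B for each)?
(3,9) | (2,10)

Rule: sum is odd. This holds for each 'Group A' example and fails for each 'Group B' one.
(3,9): 3+9 = 12, doesn't match → Group B.
(2,10): 2+10 = 12, doesn't match → Group B.

Group B, Group B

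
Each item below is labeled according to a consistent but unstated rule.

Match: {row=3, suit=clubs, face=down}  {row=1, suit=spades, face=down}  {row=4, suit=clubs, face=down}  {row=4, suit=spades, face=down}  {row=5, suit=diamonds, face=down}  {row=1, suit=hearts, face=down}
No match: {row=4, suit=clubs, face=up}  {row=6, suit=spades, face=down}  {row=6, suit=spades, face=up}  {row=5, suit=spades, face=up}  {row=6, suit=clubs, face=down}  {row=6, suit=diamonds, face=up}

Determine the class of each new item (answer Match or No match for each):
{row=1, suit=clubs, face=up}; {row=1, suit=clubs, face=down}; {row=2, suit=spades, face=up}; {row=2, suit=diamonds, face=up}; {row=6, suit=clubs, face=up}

No match, Match, No match, No match, No match

'Match' ⟺ face is down AND row ≤ 5.
No match: {row=1, suit=clubs, face=up}, since face is up, row = 1.
Match: {row=1, suit=clubs, face=down}, since face is down, row = 1.
No match: {row=2, suit=spades, face=up}, since face is up, row = 2.
No match: {row=2, suit=diamonds, face=up}, since face is up, row = 2.
No match: {row=6, suit=clubs, face=up}, since face is up, row = 6.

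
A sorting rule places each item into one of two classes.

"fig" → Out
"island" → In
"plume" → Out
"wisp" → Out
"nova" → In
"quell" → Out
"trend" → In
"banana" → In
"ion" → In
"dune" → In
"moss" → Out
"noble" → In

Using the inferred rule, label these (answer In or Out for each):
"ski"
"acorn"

Out, In

The pattern is that an item is 'In' exactly when: contains 'n'.
"ski" — no 'n', hence Out. "acorn" — has 'n', hence In.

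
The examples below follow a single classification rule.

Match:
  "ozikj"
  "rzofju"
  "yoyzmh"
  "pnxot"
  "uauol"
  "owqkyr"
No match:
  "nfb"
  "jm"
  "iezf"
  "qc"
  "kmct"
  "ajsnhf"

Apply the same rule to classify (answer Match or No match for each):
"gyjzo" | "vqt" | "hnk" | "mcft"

Match, No match, No match, No match

The simplest hypothesis consistent with all the labels is: contains 'o'.
"gyjzo": has 'o', has this property → Match.
"vqt": no 'o', does not fit → No match.
"hnk": no 'o', does not fit → No match.
"mcft": no 'o', does not fit → No match.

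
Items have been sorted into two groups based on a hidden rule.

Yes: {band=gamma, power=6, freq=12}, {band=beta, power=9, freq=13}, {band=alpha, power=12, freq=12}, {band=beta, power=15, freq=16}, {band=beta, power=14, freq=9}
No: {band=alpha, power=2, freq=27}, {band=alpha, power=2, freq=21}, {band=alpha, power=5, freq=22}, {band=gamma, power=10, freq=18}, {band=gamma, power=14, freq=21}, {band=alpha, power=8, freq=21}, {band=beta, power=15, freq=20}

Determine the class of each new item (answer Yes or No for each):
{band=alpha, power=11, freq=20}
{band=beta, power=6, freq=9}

One predicate separates the groups cleanly: freq ≤ 16.
{band=alpha, power=11, freq=20} → freq = 20 → No.
{band=beta, power=6, freq=9} → freq = 9 → Yes.

No, Yes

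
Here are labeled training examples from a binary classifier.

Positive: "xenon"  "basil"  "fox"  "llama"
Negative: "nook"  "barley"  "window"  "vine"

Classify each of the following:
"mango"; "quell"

Positive, Positive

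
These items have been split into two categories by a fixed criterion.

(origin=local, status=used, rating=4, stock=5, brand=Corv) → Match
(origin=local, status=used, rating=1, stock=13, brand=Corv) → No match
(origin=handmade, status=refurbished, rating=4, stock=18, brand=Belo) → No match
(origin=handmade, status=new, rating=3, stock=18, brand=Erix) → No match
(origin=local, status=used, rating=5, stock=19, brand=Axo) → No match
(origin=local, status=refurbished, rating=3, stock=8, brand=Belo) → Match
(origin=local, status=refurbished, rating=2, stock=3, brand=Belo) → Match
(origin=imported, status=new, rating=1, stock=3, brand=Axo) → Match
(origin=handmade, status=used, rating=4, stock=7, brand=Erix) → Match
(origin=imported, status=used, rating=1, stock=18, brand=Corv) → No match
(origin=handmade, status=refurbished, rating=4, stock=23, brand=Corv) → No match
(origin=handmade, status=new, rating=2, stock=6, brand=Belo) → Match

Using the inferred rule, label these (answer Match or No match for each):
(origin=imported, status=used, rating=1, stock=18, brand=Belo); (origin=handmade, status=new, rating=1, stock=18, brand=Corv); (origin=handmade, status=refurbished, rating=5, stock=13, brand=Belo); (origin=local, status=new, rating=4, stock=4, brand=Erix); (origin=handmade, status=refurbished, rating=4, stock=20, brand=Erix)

No match, No match, No match, Match, No match

'Match' ⟺ stock ≤ 8.
(origin=imported, status=used, rating=1, stock=18, brand=Belo) — stock = 18, hence No match. (origin=handmade, status=new, rating=1, stock=18, brand=Corv) — stock = 18, hence No match. (origin=handmade, status=refurbished, rating=5, stock=13, brand=Belo) — stock = 13, hence No match. (origin=local, status=new, rating=4, stock=4, brand=Erix) — stock = 4, hence Match. (origin=handmade, status=refurbished, rating=4, stock=20, brand=Erix) — stock = 20, hence No match.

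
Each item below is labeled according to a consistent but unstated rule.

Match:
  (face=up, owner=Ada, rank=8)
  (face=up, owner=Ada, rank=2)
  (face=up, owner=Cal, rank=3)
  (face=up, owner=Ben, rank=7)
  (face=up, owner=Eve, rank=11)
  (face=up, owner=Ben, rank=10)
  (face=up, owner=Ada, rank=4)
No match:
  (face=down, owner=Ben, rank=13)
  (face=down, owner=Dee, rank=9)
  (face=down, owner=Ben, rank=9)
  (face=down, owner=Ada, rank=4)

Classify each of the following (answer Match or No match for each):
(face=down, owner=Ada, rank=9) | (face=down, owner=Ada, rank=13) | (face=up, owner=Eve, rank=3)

Checking candidate rules against both groups, what survives is: face is up.
(face=down, owner=Ada, rank=9): face is down — fails this test, so No match. (face=down, owner=Ada, rank=13): face is down — fails this test, so No match. (face=up, owner=Eve, rank=3): face is up — has this property, so Match.

No match, No match, Match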